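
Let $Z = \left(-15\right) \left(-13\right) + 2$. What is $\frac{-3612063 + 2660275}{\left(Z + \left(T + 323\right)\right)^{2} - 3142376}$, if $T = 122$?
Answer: $\frac{237947}{682553} \approx 0.34861$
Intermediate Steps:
$Z = 197$ ($Z = 195 + 2 = 197$)
$\frac{-3612063 + 2660275}{\left(Z + \left(T + 323\right)\right)^{2} - 3142376} = \frac{-3612063 + 2660275}{\left(197 + \left(122 + 323\right)\right)^{2} - 3142376} = - \frac{951788}{\left(197 + 445\right)^{2} - 3142376} = - \frac{951788}{642^{2} - 3142376} = - \frac{951788}{412164 - 3142376} = - \frac{951788}{-2730212} = \left(-951788\right) \left(- \frac{1}{2730212}\right) = \frac{237947}{682553}$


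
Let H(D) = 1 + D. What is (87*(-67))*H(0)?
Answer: -5829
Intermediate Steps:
(87*(-67))*H(0) = (87*(-67))*(1 + 0) = -5829*1 = -5829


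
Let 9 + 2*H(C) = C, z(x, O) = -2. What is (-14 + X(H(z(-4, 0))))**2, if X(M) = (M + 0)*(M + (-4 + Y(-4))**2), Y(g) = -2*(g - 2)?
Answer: 1803649/16 ≈ 1.1273e+5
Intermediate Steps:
Y(g) = 4 - 2*g (Y(g) = -2*(-2 + g) = 4 - 2*g)
H(C) = -9/2 + C/2
X(M) = M*(64 + M) (X(M) = (M + 0)*(M + (-4 + (4 - 2*(-4)))**2) = M*(M + (-4 + (4 + 8))**2) = M*(M + (-4 + 12)**2) = M*(M + 8**2) = M*(M + 64) = M*(64 + M))
(-14 + X(H(z(-4, 0))))**2 = (-14 + (-9/2 + (1/2)*(-2))*(64 + (-9/2 + (1/2)*(-2))))**2 = (-14 + (-9/2 - 1)*(64 + (-9/2 - 1)))**2 = (-14 - 11*(64 - 11/2)/2)**2 = (-14 - 11/2*117/2)**2 = (-14 - 1287/4)**2 = (-1343/4)**2 = 1803649/16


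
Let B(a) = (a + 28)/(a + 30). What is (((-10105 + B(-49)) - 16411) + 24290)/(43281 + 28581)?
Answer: -2013/65018 ≈ -0.030961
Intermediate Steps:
B(a) = (28 + a)/(30 + a)
(((-10105 + B(-49)) - 16411) + 24290)/(43281 + 28581) = (((-10105 + (28 - 49)/(30 - 49)) - 16411) + 24290)/(43281 + 28581) = (((-10105 - 21/(-19)) - 16411) + 24290)/71862 = (((-10105 - 1/19*(-21)) - 16411) + 24290)*(1/71862) = (((-10105 + 21/19) - 16411) + 24290)*(1/71862) = ((-191974/19 - 16411) + 24290)*(1/71862) = (-503783/19 + 24290)*(1/71862) = -42273/19*1/71862 = -2013/65018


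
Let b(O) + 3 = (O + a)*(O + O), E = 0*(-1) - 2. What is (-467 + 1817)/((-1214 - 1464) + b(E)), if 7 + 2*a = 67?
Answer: -450/931 ≈ -0.48335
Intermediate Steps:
a = 30 (a = -7/2 + (1/2)*67 = -7/2 + 67/2 = 30)
E = -2 (E = 0 - 2 = -2)
b(O) = -3 + 2*O*(30 + O) (b(O) = -3 + (O + 30)*(O + O) = -3 + (30 + O)*(2*O) = -3 + 2*O*(30 + O))
(-467 + 1817)/((-1214 - 1464) + b(E)) = (-467 + 1817)/((-1214 - 1464) + (-3 + 2*(-2)**2 + 60*(-2))) = 1350/(-2678 + (-3 + 2*4 - 120)) = 1350/(-2678 + (-3 + 8 - 120)) = 1350/(-2678 - 115) = 1350/(-2793) = 1350*(-1/2793) = -450/931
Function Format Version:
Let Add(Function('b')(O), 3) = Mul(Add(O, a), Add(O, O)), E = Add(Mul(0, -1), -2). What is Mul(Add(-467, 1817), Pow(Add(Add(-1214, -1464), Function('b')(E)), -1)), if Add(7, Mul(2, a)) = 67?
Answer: Rational(-450, 931) ≈ -0.48335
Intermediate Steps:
a = 30 (a = Add(Rational(-7, 2), Mul(Rational(1, 2), 67)) = Add(Rational(-7, 2), Rational(67, 2)) = 30)
E = -2 (E = Add(0, -2) = -2)
Function('b')(O) = Add(-3, Mul(2, O, Add(30, O))) (Function('b')(O) = Add(-3, Mul(Add(O, 30), Add(O, O))) = Add(-3, Mul(Add(30, O), Mul(2, O))) = Add(-3, Mul(2, O, Add(30, O))))
Mul(Add(-467, 1817), Pow(Add(Add(-1214, -1464), Function('b')(E)), -1)) = Mul(Add(-467, 1817), Pow(Add(Add(-1214, -1464), Add(-3, Mul(2, Pow(-2, 2)), Mul(60, -2))), -1)) = Mul(1350, Pow(Add(-2678, Add(-3, Mul(2, 4), -120)), -1)) = Mul(1350, Pow(Add(-2678, Add(-3, 8, -120)), -1)) = Mul(1350, Pow(Add(-2678, -115), -1)) = Mul(1350, Pow(-2793, -1)) = Mul(1350, Rational(-1, 2793)) = Rational(-450, 931)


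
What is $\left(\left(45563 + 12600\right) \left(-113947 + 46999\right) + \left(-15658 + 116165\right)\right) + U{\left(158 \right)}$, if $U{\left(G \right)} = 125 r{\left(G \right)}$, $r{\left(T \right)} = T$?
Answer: $-3893776267$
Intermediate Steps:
$U{\left(G \right)} = 125 G$
$\left(\left(45563 + 12600\right) \left(-113947 + 46999\right) + \left(-15658 + 116165\right)\right) + U{\left(158 \right)} = \left(\left(45563 + 12600\right) \left(-113947 + 46999\right) + \left(-15658 + 116165\right)\right) + 125 \cdot 158 = \left(58163 \left(-66948\right) + 100507\right) + 19750 = \left(-3893896524 + 100507\right) + 19750 = -3893796017 + 19750 = -3893776267$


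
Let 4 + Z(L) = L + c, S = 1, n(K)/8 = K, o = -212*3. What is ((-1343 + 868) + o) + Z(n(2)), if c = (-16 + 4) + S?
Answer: -1110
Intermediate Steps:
o = -636
n(K) = 8*K
c = -11 (c = (-16 + 4) + 1 = -12 + 1 = -11)
Z(L) = -15 + L (Z(L) = -4 + (L - 11) = -4 + (-11 + L) = -15 + L)
((-1343 + 868) + o) + Z(n(2)) = ((-1343 + 868) - 636) + (-15 + 8*2) = (-475 - 636) + (-15 + 16) = -1111 + 1 = -1110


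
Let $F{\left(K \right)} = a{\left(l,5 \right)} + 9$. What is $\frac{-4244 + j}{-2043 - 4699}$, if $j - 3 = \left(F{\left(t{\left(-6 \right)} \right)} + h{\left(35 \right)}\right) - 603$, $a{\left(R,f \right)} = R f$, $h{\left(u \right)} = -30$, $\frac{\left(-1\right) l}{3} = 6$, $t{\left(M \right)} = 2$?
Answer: $\frac{4955}{6742} \approx 0.73495$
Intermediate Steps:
$l = -18$ ($l = \left(-3\right) 6 = -18$)
$F{\left(K \right)} = -81$ ($F{\left(K \right)} = \left(-18\right) 5 + 9 = -90 + 9 = -81$)
$j = -711$ ($j = 3 - 714 = -711$)
$\frac{-4244 + j}{-2043 - 4699} = \frac{-4244 - 711}{-2043 - 4699} = - \frac{4955}{-6742} = \left(-4955\right) \left(- \frac{1}{6742}\right) = \frac{4955}{6742}$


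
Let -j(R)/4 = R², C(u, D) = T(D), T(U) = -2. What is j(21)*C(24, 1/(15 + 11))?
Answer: 3528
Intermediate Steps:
C(u, D) = -2
j(R) = -4*R²
j(21)*C(24, 1/(15 + 11)) = -4*21²*(-2) = -4*441*(-2) = -1764*(-2) = 3528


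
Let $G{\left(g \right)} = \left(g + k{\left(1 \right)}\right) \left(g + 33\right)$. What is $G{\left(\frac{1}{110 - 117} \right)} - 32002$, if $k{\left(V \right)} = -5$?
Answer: $- \frac{1576378}{49} \approx -32171.0$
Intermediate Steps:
$G{\left(g \right)} = \left(-5 + g\right) \left(33 + g\right)$ ($G{\left(g \right)} = \left(g - 5\right) \left(g + 33\right) = \left(-5 + g\right) \left(33 + g\right)$)
$G{\left(\frac{1}{110 - 117} \right)} - 32002 = \left(-165 + \left(\frac{1}{110 - 117}\right)^{2} + \frac{28}{110 - 117}\right) - 32002 = \left(-165 + \left(\frac{1}{-7}\right)^{2} + \frac{28}{-7}\right) - 32002 = \left(-165 + \left(- \frac{1}{7}\right)^{2} + 28 \left(- \frac{1}{7}\right)\right) - 32002 = \left(-165 + \frac{1}{49} - 4\right) - 32002 = - \frac{8280}{49} - 32002 = - \frac{1576378}{49}$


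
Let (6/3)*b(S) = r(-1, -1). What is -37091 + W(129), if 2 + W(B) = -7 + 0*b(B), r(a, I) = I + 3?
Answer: -37100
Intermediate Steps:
r(a, I) = 3 + I
b(S) = 1 (b(S) = (3 - 1)/2 = (½)*2 = 1)
W(B) = -9 (W(B) = -2 + (-7 + 0*1) = -2 + (-7 + 0) = -2 - 7 = -9)
-37091 + W(129) = -37091 - 9 = -37100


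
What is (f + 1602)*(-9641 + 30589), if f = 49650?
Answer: 1073626896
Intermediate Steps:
(f + 1602)*(-9641 + 30589) = (49650 + 1602)*(-9641 + 30589) = 51252*20948 = 1073626896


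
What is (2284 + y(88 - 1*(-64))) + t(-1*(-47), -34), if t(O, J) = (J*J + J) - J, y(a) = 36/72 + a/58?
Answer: 199701/58 ≈ 3443.1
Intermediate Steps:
y(a) = 1/2 + a/58 (y(a) = 36*(1/72) + a*(1/58) = 1/2 + a/58)
t(O, J) = J**2 (t(O, J) = (J**2 + J) - J = (J + J**2) - J = J**2)
(2284 + y(88 - 1*(-64))) + t(-1*(-47), -34) = (2284 + (1/2 + (88 - 1*(-64))/58)) + (-34)**2 = (2284 + (1/2 + (88 + 64)/58)) + 1156 = (2284 + (1/2 + (1/58)*152)) + 1156 = (2284 + (1/2 + 76/29)) + 1156 = (2284 + 181/58) + 1156 = 132653/58 + 1156 = 199701/58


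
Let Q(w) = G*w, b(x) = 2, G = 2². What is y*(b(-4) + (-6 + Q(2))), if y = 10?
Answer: 40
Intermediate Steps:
G = 4
Q(w) = 4*w
y*(b(-4) + (-6 + Q(2))) = 10*(2 + (-6 + 4*2)) = 10*(2 + (-6 + 8)) = 10*(2 + 2) = 10*4 = 40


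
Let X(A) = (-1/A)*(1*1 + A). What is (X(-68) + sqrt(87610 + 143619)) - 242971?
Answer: -16522095/68 + sqrt(231229) ≈ -2.4249e+5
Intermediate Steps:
X(A) = -(1 + A)/A (X(A) = (-1/A)*(1 + A) = -(1 + A)/A)
(X(-68) + sqrt(87610 + 143619)) - 242971 = ((-1 - 1*(-68))/(-68) + sqrt(87610 + 143619)) - 242971 = (-(-1 + 68)/68 + sqrt(231229)) - 242971 = (-1/68*67 + sqrt(231229)) - 242971 = (-67/68 + sqrt(231229)) - 242971 = -16522095/68 + sqrt(231229)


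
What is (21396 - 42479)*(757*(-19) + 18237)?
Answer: -81253882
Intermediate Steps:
(21396 - 42479)*(757*(-19) + 18237) = -21083*(-14383 + 18237) = -21083*3854 = -81253882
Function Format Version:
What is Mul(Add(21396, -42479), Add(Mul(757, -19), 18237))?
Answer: -81253882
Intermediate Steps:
Mul(Add(21396, -42479), Add(Mul(757, -19), 18237)) = Mul(-21083, Add(-14383, 18237)) = Mul(-21083, 3854) = -81253882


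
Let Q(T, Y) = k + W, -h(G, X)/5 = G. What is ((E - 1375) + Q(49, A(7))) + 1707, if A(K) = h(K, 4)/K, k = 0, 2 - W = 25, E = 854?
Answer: 1163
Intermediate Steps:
h(G, X) = -5*G
W = -23 (W = 2 - 1*25 = 2 - 25 = -23)
A(K) = -5 (A(K) = (-5*K)/K = -5)
Q(T, Y) = -23 (Q(T, Y) = 0 - 23 = -23)
((E - 1375) + Q(49, A(7))) + 1707 = ((854 - 1375) - 23) + 1707 = (-521 - 23) + 1707 = -544 + 1707 = 1163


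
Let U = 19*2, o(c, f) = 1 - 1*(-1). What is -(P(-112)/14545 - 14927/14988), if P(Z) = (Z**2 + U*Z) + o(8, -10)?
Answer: 18572539/43600092 ≈ 0.42597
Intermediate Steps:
o(c, f) = 2 (o(c, f) = 1 + 1 = 2)
U = 38
P(Z) = 2 + Z**2 + 38*Z (P(Z) = (Z**2 + 38*Z) + 2 = 2 + Z**2 + 38*Z)
-(P(-112)/14545 - 14927/14988) = -((2 + (-112)**2 + 38*(-112))/14545 - 14927/14988) = -((2 + 12544 - 4256)*(1/14545) - 14927*1/14988) = -(8290*(1/14545) - 14927/14988) = -(1658/2909 - 14927/14988) = -1*(-18572539/43600092) = 18572539/43600092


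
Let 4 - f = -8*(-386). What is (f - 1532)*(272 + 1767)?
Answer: -9412024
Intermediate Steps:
f = -3084 (f = 4 - (-8)*(-386) = 4 - 1*3088 = 4 - 3088 = -3084)
(f - 1532)*(272 + 1767) = (-3084 - 1532)*(272 + 1767) = -4616*2039 = -9412024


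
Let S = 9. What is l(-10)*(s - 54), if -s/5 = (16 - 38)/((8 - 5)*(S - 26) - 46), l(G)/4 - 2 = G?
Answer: 171136/97 ≈ 1764.3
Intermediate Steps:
l(G) = 8 + 4*G
s = -110/97 (s = -5*(16 - 38)/((8 - 5)*(9 - 26) - 46) = -(-110)/(3*(-17) - 46) = -(-110)/(-51 - 46) = -(-110)/(-97) = -(-110)*(-1)/97 = -5*22/97 = -110/97 ≈ -1.1340)
l(-10)*(s - 54) = (8 + 4*(-10))*(-110/97 - 54) = (8 - 40)*(-5348/97) = -32*(-5348/97) = 171136/97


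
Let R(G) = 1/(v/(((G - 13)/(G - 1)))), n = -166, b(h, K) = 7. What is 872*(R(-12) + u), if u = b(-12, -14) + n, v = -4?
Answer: -1807874/13 ≈ -1.3907e+5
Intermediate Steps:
R(G) = -(-13 + G)/(4*(-1 + G)) (R(G) = 1/(-4*(G - 1)/(G - 13)) = 1/(-4*(-1 + G)/(-13 + G)) = -(-13 + G)/(4*(-1 + G)))
u = -159 (u = 7 - 166 = -159)
872*(R(-12) + u) = 872*((13 - 1*(-12))/(4*(-1 - 12)) - 159) = 872*((¼)*(13 + 12)/(-13) - 159) = 872*((¼)*(-1/13)*25 - 159) = 872*(-25/52 - 159) = 872*(-8293/52) = -1807874/13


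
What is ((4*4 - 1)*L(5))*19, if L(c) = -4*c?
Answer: -5700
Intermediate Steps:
((4*4 - 1)*L(5))*19 = ((4*4 - 1)*(-4*5))*19 = ((16 - 1)*(-20))*19 = (15*(-20))*19 = -300*19 = -5700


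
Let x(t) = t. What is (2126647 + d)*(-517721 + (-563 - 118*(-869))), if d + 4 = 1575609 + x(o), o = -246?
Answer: -1539079378452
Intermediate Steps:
d = 1575359 (d = -4 + (1575609 - 246) = -4 + 1575363 = 1575359)
(2126647 + d)*(-517721 + (-563 - 118*(-869))) = (2126647 + 1575359)*(-517721 + (-563 - 118*(-869))) = 3702006*(-517721 + (-563 + 102542)) = 3702006*(-517721 + 101979) = 3702006*(-415742) = -1539079378452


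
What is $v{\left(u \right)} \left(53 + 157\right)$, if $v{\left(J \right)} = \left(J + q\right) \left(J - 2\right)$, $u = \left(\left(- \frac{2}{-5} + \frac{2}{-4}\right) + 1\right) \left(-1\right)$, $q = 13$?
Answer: $- \frac{73689}{10} \approx -7368.9$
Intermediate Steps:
$u = - \frac{9}{10}$ ($u = \left(\left(\left(-2\right) \left(- \frac{1}{5}\right) + 2 \left(- \frac{1}{4}\right)\right) + 1\right) \left(-1\right) = \left(\left(\frac{2}{5} - \frac{1}{2}\right) + 1\right) \left(-1\right) = \left(- \frac{1}{10} + 1\right) \left(-1\right) = \frac{9}{10} \left(-1\right) = - \frac{9}{10} \approx -0.9$)
$v{\left(J \right)} = \left(-2 + J\right) \left(13 + J\right)$ ($v{\left(J \right)} = \left(J + 13\right) \left(J - 2\right) = \left(13 + J\right) \left(-2 + J\right) = \left(-2 + J\right) \left(13 + J\right)$)
$v{\left(u \right)} \left(53 + 157\right) = \left(-26 + \left(- \frac{9}{10}\right)^{2} + 11 \left(- \frac{9}{10}\right)\right) \left(53 + 157\right) = \left(-26 + \frac{81}{100} - \frac{99}{10}\right) 210 = \left(- \frac{3509}{100}\right) 210 = - \frac{73689}{10}$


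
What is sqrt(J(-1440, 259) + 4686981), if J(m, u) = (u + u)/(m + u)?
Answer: sqrt(6537217694783)/1181 ≈ 2164.9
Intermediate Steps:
J(m, u) = 2*u/(m + u) (J(m, u) = (2*u)/(m + u) = 2*u/(m + u))
sqrt(J(-1440, 259) + 4686981) = sqrt(2*259/(-1440 + 259) + 4686981) = sqrt(2*259/(-1181) + 4686981) = sqrt(2*259*(-1/1181) + 4686981) = sqrt(-518/1181 + 4686981) = sqrt(5535324043/1181) = sqrt(6537217694783)/1181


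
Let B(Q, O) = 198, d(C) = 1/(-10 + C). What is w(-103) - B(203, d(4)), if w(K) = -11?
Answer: -209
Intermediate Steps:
w(-103) - B(203, d(4)) = -11 - 1*198 = -11 - 198 = -209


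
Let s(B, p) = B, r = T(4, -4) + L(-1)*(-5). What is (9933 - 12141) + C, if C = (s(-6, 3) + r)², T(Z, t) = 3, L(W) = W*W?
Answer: -2144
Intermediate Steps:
L(W) = W²
r = -2 (r = 3 + (-1)²*(-5) = 3 + 1*(-5) = 3 - 5 = -2)
C = 64 (C = (-6 - 2)² = (-8)² = 64)
(9933 - 12141) + C = (9933 - 12141) + 64 = -2208 + 64 = -2144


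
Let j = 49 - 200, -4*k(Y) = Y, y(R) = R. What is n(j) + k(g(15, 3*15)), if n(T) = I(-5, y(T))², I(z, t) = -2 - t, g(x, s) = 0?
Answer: 22201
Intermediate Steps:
k(Y) = -Y/4
j = -151
n(T) = (-2 - T)²
n(j) + k(g(15, 3*15)) = (2 - 151)² - ¼*0 = (-149)² + 0 = 22201 + 0 = 22201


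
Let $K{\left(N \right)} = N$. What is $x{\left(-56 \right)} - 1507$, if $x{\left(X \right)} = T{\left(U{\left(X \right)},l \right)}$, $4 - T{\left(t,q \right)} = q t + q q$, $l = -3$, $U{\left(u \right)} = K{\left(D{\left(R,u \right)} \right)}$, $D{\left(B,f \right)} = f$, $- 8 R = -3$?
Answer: $-1680$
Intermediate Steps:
$R = \frac{3}{8}$ ($R = \left(- \frac{1}{8}\right) \left(-3\right) = \frac{3}{8} \approx 0.375$)
$U{\left(u \right)} = u$
$T{\left(t,q \right)} = 4 - q^{2} - q t$ ($T{\left(t,q \right)} = 4 - \left(q t + q q\right) = 4 - \left(q t + q^{2}\right) = 4 - \left(q^{2} + q t\right) = 4 - q^{2} - q t$)
$x{\left(X \right)} = -5 + 3 X$ ($x{\left(X \right)} = 4 - \left(-3\right)^{2} - - 3 X = 4 - 9 + 3 X = -5 + 3 X$)
$x{\left(-56 \right)} - 1507 = \left(-5 + 3 \left(-56\right)\right) - 1507 = \left(-5 - 168\right) - 1507 = -173 - 1507 = -1680$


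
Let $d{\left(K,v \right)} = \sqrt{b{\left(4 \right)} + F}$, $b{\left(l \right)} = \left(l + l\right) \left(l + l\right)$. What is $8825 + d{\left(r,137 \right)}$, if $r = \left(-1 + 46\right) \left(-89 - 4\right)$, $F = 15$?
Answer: $8825 + \sqrt{79} \approx 8833.9$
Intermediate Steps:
$b{\left(l \right)} = 4 l^{2}$ ($b{\left(l \right)} = 2 l 2 l = 4 l^{2}$)
$r = -4185$ ($r = 45 \left(-93\right) = -4185$)
$d{\left(K,v \right)} = \sqrt{79}$ ($d{\left(K,v \right)} = \sqrt{4 \cdot 4^{2} + 15} = \sqrt{4 \cdot 16 + 15} = \sqrt{64 + 15} = \sqrt{79}$)
$8825 + d{\left(r,137 \right)} = 8825 + \sqrt{79}$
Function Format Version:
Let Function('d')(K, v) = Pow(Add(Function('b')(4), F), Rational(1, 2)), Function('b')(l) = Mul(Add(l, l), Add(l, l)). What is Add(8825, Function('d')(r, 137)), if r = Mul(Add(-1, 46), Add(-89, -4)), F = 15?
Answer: Add(8825, Pow(79, Rational(1, 2))) ≈ 8833.9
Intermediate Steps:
Function('b')(l) = Mul(4, Pow(l, 2)) (Function('b')(l) = Mul(Mul(2, l), Mul(2, l)) = Mul(4, Pow(l, 2)))
r = -4185 (r = Mul(45, -93) = -4185)
Function('d')(K, v) = Pow(79, Rational(1, 2)) (Function('d')(K, v) = Pow(Add(Mul(4, Pow(4, 2)), 15), Rational(1, 2)) = Pow(Add(Mul(4, 16), 15), Rational(1, 2)) = Pow(Add(64, 15), Rational(1, 2)) = Pow(79, Rational(1, 2)))
Add(8825, Function('d')(r, 137)) = Add(8825, Pow(79, Rational(1, 2)))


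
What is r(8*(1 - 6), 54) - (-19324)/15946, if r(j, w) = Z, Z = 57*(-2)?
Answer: -899260/7973 ≈ -112.79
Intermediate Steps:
Z = -114
r(j, w) = -114
r(8*(1 - 6), 54) - (-19324)/15946 = -114 - (-19324)/15946 = -114 - 1*(-9662/7973) = -114 + 9662/7973 = -899260/7973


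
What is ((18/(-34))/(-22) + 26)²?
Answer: 94731289/139876 ≈ 677.25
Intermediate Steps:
((18/(-34))/(-22) + 26)² = ((18*(-1/34))*(-1/22) + 26)² = (-9/17*(-1/22) + 26)² = (9/374 + 26)² = (9733/374)² = 94731289/139876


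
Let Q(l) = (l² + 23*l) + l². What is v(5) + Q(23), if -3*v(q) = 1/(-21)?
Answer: 99982/63 ≈ 1587.0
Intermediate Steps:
v(q) = 1/63 (v(q) = -⅓/(-21) = -⅓*(-1/21) = 1/63)
Q(l) = 2*l² + 23*l
v(5) + Q(23) = 1/63 + 23*(23 + 2*23) = 1/63 + 23*(23 + 46) = 1/63 + 23*69 = 1/63 + 1587 = 99982/63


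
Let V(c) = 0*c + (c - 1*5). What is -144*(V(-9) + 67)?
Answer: -7632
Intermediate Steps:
V(c) = -5 + c (V(c) = 0 + (c - 5) = 0 + (-5 + c) = -5 + c)
-144*(V(-9) + 67) = -144*((-5 - 9) + 67) = -144*(-14 + 67) = -144*53 = -7632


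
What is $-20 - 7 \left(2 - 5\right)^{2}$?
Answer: $-83$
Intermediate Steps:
$-20 - 7 \left(2 - 5\right)^{2} = -20 - 7 \left(-3\right)^{2} = -20 - 63 = -83$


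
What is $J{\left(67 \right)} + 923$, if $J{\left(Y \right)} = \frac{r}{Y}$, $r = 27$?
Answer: $\frac{61868}{67} \approx 923.4$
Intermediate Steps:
$J{\left(Y \right)} = \frac{27}{Y}$
$J{\left(67 \right)} + 923 = \frac{27}{67} + 923 = \frac{61868}{67}$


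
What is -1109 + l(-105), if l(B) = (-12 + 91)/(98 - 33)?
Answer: -72006/65 ≈ -1107.8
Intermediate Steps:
l(B) = 79/65
-1109 + l(-105) = -1109 + 79/65 = -72006/65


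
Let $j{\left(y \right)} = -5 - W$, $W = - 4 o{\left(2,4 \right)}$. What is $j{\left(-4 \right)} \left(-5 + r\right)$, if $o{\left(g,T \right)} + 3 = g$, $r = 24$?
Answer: $-171$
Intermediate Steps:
$o{\left(g,T \right)} = -3 + g$
$W = 4$ ($W = - 4 \left(-3 + 2\right) = \left(-4\right) \left(-1\right) = 4$)
$j{\left(y \right)} = -9$ ($j{\left(y \right)} = -5 - 4 = -9$)
$j{\left(-4 \right)} \left(-5 + r\right) = - 9 \left(-5 + 24\right) = \left(-9\right) 19 = -171$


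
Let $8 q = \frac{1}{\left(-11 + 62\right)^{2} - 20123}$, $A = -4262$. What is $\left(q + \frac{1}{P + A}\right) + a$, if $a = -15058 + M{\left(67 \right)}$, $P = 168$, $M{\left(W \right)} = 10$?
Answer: $- \frac{4317877285191}{286940272} \approx -15048.0$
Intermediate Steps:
$q = - \frac{1}{140176}$ ($q = \frac{1}{8 \left(\left(-11 + 62\right)^{2} - 20123\right)} = \frac{1}{8 \left(51^{2} - 20123\right)} = \frac{1}{8 \left(2601 - 20123\right)} = \frac{1}{8 \left(-17522\right)} = \frac{1}{8} \left(- \frac{1}{17522}\right) = - \frac{1}{140176} \approx -7.1339 \cdot 10^{-6}$)
$a = -15048$ ($a = -15058 + 10 = -15048$)
$\left(q + \frac{1}{P + A}\right) + a = \left(- \frac{1}{140176} + \frac{1}{168 - 4262}\right) - 15048 = \left(- \frac{1}{140176} + \frac{1}{-4094}\right) - 15048 = \left(- \frac{1}{140176} - \frac{1}{4094}\right) - 15048 = - \frac{72135}{286940272} - 15048 = - \frac{4317877285191}{286940272}$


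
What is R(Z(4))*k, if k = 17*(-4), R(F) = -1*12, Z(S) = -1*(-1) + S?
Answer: 816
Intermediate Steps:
Z(S) = 1 + S
R(F) = -12
k = -68
R(Z(4))*k = -12*(-68) = 816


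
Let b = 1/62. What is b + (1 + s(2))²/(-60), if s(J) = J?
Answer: -83/620 ≈ -0.13387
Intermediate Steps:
b = 1/62 ≈ 0.016129
b + (1 + s(2))²/(-60) = 1/62 + (1 + 2)²/(-60) = 1/62 + 3²*(-1/60) = 1/62 + 9*(-1/60) = 1/62 - 3/20 = -83/620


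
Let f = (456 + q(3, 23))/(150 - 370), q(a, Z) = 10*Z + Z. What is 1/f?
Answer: -220/709 ≈ -0.31030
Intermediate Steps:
q(a, Z) = 11*Z
f = -709/220 (f = (456 + 11*23)/(150 - 370) = (456 + 253)/(-220) = 709*(-1/220) = -709/220 ≈ -3.2227)
1/f = 1/(-709/220) = -220/709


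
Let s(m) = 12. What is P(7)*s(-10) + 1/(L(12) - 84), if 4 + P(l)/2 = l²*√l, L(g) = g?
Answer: -6913/72 + 1176*√7 ≈ 3015.4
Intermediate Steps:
P(l) = -8 + 2*l^(5/2) (P(l) = -8 + 2*(l²*√l) = -8 + 2*l^(5/2))
P(7)*s(-10) + 1/(L(12) - 84) = (-8 + 2*7^(5/2))*12 + 1/(12 - 84) = (-8 + 2*(49*√7))*12 + 1/(-72) = (-8 + 98*√7)*12 - 1/72 = (-96 + 1176*√7) - 1/72 = -6913/72 + 1176*√7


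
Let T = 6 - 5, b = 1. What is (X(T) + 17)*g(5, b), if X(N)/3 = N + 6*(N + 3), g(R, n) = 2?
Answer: 184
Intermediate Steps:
T = 1
X(N) = 54 + 21*N (X(N) = 3*(N + 6*(N + 3)) = 3*(N + 6*(3 + N)) = 3*(N + (18 + 6*N)) = 3*(18 + 7*N) = 54 + 21*N)
(X(T) + 17)*g(5, b) = ((54 + 21*1) + 17)*2 = ((54 + 21) + 17)*2 = (75 + 17)*2 = 92*2 = 184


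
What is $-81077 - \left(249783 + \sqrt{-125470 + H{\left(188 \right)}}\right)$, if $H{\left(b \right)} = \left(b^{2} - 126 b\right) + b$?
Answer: $-330860 - i \sqrt{113626} \approx -3.3086 \cdot 10^{5} - 337.08 i$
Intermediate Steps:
$H{\left(b \right)} = b^{2} - 125 b$
$-81077 - \left(249783 + \sqrt{-125470 + H{\left(188 \right)}}\right) = -81077 - \left(249783 + \sqrt{-125470 + 188 \left(-125 + 188\right)}\right) = -81077 - \left(249783 + \sqrt{-125470 + 188 \cdot 63}\right) = -81077 - \left(249783 + \sqrt{-125470 + 11844}\right) = -81077 - \left(249783 + \sqrt{-113626}\right) = -81077 - \left(249783 + i \sqrt{113626}\right) = -330860 - i \sqrt{113626}$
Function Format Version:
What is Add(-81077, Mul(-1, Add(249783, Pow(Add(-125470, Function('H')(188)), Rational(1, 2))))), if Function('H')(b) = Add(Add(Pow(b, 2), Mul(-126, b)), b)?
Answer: Add(-330860, Mul(-1, I, Pow(113626, Rational(1, 2)))) ≈ Add(-3.3086e+5, Mul(-337.08, I))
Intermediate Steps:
Function('H')(b) = Add(Pow(b, 2), Mul(-125, b))
Add(-81077, Mul(-1, Add(249783, Pow(Add(-125470, Function('H')(188)), Rational(1, 2))))) = Add(-81077, Mul(-1, Add(249783, Pow(Add(-125470, Mul(188, Add(-125, 188))), Rational(1, 2))))) = Add(-81077, Mul(-1, Add(249783, Pow(Add(-125470, Mul(188, 63)), Rational(1, 2))))) = Add(-81077, Mul(-1, Add(249783, Pow(Add(-125470, 11844), Rational(1, 2))))) = Add(-81077, Mul(-1, Add(249783, Pow(-113626, Rational(1, 2))))) = Add(-81077, Mul(-1, Add(249783, Mul(I, Pow(113626, Rational(1, 2)))))) = Add(-81077, Add(-249783, Mul(-1, I, Pow(113626, Rational(1, 2))))) = Add(-330860, Mul(-1, I, Pow(113626, Rational(1, 2))))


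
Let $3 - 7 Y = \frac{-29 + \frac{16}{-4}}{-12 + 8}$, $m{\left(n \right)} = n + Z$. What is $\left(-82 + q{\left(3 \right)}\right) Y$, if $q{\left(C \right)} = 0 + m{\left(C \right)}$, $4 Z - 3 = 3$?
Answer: $\frac{465}{8} \approx 58.125$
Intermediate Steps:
$Z = \frac{3}{2}$ ($Z = \frac{3}{4} + \frac{1}{4} \cdot 3 = \frac{3}{4} + \frac{3}{4} = \frac{3}{2} \approx 1.5$)
$m{\left(n \right)} = \frac{3}{2} + n$ ($m{\left(n \right)} = n + \frac{3}{2} = \frac{3}{2} + n$)
$q{\left(C \right)} = \frac{3}{2} + C$ ($q{\left(C \right)} = 0 + \left(\frac{3}{2} + C\right) = \frac{3}{2} + C$)
$Y = - \frac{3}{4}$ ($Y = \frac{3}{7} - \frac{\left(-29 + \frac{16}{-4}\right) \frac{1}{-12 + 8}}{7} = \frac{3}{7} - \frac{\left(-29 + 16 \left(- \frac{1}{4}\right)\right) \frac{1}{-4}}{7} = \frac{3}{7} - \frac{\left(-29 - 4\right) \left(- \frac{1}{4}\right)}{7} = \frac{3}{7} - \frac{\left(-33\right) \left(- \frac{1}{4}\right)}{7} = \frac{3}{7} - \frac{33}{28} = - \frac{3}{4} \approx -0.75$)
$\left(-82 + q{\left(3 \right)}\right) Y = \left(-82 + \left(\frac{3}{2} + 3\right)\right) \left(- \frac{3}{4}\right) = \left(-82 + \frac{9}{2}\right) \left(- \frac{3}{4}\right) = \left(- \frac{155}{2}\right) \left(- \frac{3}{4}\right) = \frac{465}{8}$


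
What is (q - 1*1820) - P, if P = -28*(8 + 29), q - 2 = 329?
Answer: -453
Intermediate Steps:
q = 331 (q = 2 + 329 = 331)
P = -1036 (P = -28*37 = -1036)
(q - 1*1820) - P = (331 - 1*1820) - 1*(-1036) = (331 - 1820) + 1036 = -1489 + 1036 = -453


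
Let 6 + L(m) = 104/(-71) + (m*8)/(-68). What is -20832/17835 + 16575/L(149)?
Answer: -39715101739/59782920 ≈ -664.32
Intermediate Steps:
L(m) = -530/71 - 2*m/17 (L(m) = -6 + (104/(-71) + (m*8)/(-68)) = -6 + (104*(-1/71) + (8*m)*(-1/68)) = -6 + (-104/71 - 2*m/17) = -530/71 - 2*m/17)
-20832/17835 + 16575/L(149) = -20832/17835 + 16575/(-530/71 - 2/17*149) = -20832*1/17835 + 16575/(-530/71 - 298/17) = -6944/5945 + 16575/(-30168/1207) = -6944/5945 + 16575*(-1207/30168) = -6944/5945 - 6668675/10056 = -39715101739/59782920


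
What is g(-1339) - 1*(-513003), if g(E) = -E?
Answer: 514342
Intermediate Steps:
g(-1339) - 1*(-513003) = -1*(-1339) - 1*(-513003) = 1339 + 513003 = 514342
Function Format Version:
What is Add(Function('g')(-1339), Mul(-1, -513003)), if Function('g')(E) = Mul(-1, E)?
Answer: 514342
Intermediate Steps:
Add(Function('g')(-1339), Mul(-1, -513003)) = Add(Mul(-1, -1339), Mul(-1, -513003)) = Add(1339, 513003) = 514342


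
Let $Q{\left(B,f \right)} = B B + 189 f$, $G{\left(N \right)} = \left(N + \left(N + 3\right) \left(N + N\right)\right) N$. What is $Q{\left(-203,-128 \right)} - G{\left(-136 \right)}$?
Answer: $4918457$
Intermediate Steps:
$G{\left(N \right)} = N \left(N + 2 N \left(3 + N\right)\right)$ ($G{\left(N \right)} = \left(N + \left(3 + N\right) 2 N\right) N = \left(N + 2 N \left(3 + N\right)\right) N = N \left(N + 2 N \left(3 + N\right)\right)$)
$Q{\left(B,f \right)} = B^{2} + 189 f$
$Q{\left(-203,-128 \right)} - G{\left(-136 \right)} = \left(\left(-203\right)^{2} + 189 \left(-128\right)\right) - \left(-136\right)^{2} \left(7 + 2 \left(-136\right)\right) = \left(41209 - 24192\right) - 18496 \left(7 - 272\right) = 17017 - 18496 \left(-265\right) = 17017 - -4901440 = 17017 + 4901440 = 4918457$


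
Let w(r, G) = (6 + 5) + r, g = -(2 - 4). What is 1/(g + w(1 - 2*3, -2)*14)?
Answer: 1/86 ≈ 0.011628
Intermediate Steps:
g = 2 (g = -1*(-2) = 2)
w(r, G) = 11 + r
1/(g + w(1 - 2*3, -2)*14) = 1/(2 + (11 + (1 - 2*3))*14) = 1/(2 + (11 + (1 - 6))*14) = 1/(2 + (11 - 5)*14) = 1/(2 + 6*14) = 1/(2 + 84) = 1/86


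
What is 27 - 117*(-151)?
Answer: 17694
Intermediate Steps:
27 - 117*(-151) = 27 + 17667 = 17694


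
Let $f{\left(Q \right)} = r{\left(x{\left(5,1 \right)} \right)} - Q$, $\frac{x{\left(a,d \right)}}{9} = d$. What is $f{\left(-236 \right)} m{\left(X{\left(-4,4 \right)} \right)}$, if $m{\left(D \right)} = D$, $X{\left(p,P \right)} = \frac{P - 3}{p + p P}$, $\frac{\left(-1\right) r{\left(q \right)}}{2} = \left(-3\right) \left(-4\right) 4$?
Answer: $-7$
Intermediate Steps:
$x{\left(a,d \right)} = 9 d$
$r{\left(q \right)} = -96$ ($r{\left(q \right)} = - 2 \left(-3\right) \left(-4\right) 4 = - 2 \cdot 12 \cdot 4 = \left(-2\right) 48 = -96$)
$X{\left(p,P \right)} = \frac{-3 + P}{p + P p}$
$f{\left(Q \right)} = -96 - Q$
$f{\left(-236 \right)} m{\left(X{\left(-4,4 \right)} \right)} = \left(-96 - -236\right) \frac{-3 + 4}{\left(-4\right) \left(1 + 4\right)} = \left(-96 + 236\right) \left(\left(- \frac{1}{4}\right) \frac{1}{5} \cdot 1\right) = 140 \left(\left(- \frac{1}{4}\right) \frac{1}{5} \cdot 1\right) = 140 \left(- \frac{1}{20}\right) = -7$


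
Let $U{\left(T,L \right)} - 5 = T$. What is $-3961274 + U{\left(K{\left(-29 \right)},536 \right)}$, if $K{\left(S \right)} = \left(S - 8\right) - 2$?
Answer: $-3961308$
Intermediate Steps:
$K{\left(S \right)} = -10 + S$ ($K{\left(S \right)} = \left(-8 + S\right) - 2 = -10 + S$)
$U{\left(T,L \right)} = 5 + T$
$-3961274 + U{\left(K{\left(-29 \right)},536 \right)} = -3961274 + \left(5 - 39\right) = -3961274 - 34 = -3961308$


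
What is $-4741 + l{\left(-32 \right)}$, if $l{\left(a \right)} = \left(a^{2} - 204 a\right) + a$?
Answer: $2779$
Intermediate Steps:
$l{\left(a \right)} = a^{2} - 203 a$
$-4741 + l{\left(-32 \right)} = -4741 - 32 \left(-203 - 32\right) = -4741 - -7520 = -4741 + 7520 = 2779$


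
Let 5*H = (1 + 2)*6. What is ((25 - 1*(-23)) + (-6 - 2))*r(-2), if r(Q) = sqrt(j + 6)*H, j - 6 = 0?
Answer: 288*sqrt(3) ≈ 498.83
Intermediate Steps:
j = 6 (j = 6 + 0 = 6)
H = 18/5 (H = ((1 + 2)*6)/5 = (3*6)/5 = (1/5)*18 = 18/5 ≈ 3.6000)
r(Q) = 36*sqrt(3)/5 (r(Q) = sqrt(6 + 6)*(18/5) = sqrt(12)*(18/5) = (2*sqrt(3))*(18/5) = 36*sqrt(3)/5)
((25 - 1*(-23)) + (-6 - 2))*r(-2) = ((25 - 1*(-23)) + (-6 - 2))*(36*sqrt(3)/5) = ((25 + 23) - 8)*(36*sqrt(3)/5) = (48 - 8)*(36*sqrt(3)/5) = 40*(36*sqrt(3)/5) = 288*sqrt(3)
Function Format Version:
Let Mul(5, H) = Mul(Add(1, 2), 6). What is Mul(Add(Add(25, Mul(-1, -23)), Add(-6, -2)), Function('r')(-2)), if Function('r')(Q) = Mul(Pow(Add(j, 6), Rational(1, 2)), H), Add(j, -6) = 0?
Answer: Mul(288, Pow(3, Rational(1, 2))) ≈ 498.83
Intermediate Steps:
j = 6 (j = Add(6, 0) = 6)
H = Rational(18, 5) (H = Mul(Rational(1, 5), Mul(Add(1, 2), 6)) = Mul(Rational(1, 5), Mul(3, 6)) = Mul(Rational(1, 5), 18) = Rational(18, 5) ≈ 3.6000)
Function('r')(Q) = Mul(Rational(36, 5), Pow(3, Rational(1, 2))) (Function('r')(Q) = Mul(Pow(Add(6, 6), Rational(1, 2)), Rational(18, 5)) = Mul(Pow(12, Rational(1, 2)), Rational(18, 5)) = Mul(Mul(2, Pow(3, Rational(1, 2))), Rational(18, 5)) = Mul(Rational(36, 5), Pow(3, Rational(1, 2))))
Mul(Add(Add(25, Mul(-1, -23)), Add(-6, -2)), Function('r')(-2)) = Mul(Add(Add(25, Mul(-1, -23)), Add(-6, -2)), Mul(Rational(36, 5), Pow(3, Rational(1, 2)))) = Mul(Add(Add(25, 23), -8), Mul(Rational(36, 5), Pow(3, Rational(1, 2)))) = Mul(Add(48, -8), Mul(Rational(36, 5), Pow(3, Rational(1, 2)))) = Mul(40, Mul(Rational(36, 5), Pow(3, Rational(1, 2)))) = Mul(288, Pow(3, Rational(1, 2)))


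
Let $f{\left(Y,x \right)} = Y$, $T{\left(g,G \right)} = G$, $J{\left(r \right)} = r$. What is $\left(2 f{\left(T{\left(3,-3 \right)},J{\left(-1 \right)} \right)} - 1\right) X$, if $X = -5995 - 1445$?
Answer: $52080$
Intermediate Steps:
$X = -7440$
$\left(2 f{\left(T{\left(3,-3 \right)},J{\left(-1 \right)} \right)} - 1\right) X = \left(2 \left(-3\right) - 1\right) \left(-7440\right) = \left(-6 - 1\right) \left(-7440\right) = \left(-7\right) \left(-7440\right) = 52080$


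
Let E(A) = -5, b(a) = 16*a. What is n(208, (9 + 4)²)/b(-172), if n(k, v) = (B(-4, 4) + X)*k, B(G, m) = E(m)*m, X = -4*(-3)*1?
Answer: 26/43 ≈ 0.60465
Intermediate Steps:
X = 12 (X = 12*1 = 12)
B(G, m) = -5*m
n(k, v) = -8*k (n(k, v) = (-5*4 + 12)*k = (-20 + 12)*k = -8*k)
n(208, (9 + 4)²)/b(-172) = (-8*208)/((16*(-172))) = -1664/(-2752) = -1664*(-1/2752) = 26/43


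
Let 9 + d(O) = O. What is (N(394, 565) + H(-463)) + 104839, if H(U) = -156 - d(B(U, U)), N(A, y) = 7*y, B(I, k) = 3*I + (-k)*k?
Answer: 324405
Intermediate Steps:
B(I, k) = -k**2 + 3*I (B(I, k) = 3*I - k**2 = -k**2 + 3*I)
d(O) = -9 + O
H(U) = -147 + U**2 - 3*U (H(U) = -156 - (-9 + (-U**2 + 3*U)) = -156 - (-9 - U**2 + 3*U) = -156 + (9 + U**2 - 3*U) = -147 + U**2 - 3*U)
(N(394, 565) + H(-463)) + 104839 = (7*565 + (-147 + (-463)**2 - 3*(-463))) + 104839 = (3955 + (-147 + 214369 + 1389)) + 104839 = (3955 + 215611) + 104839 = 219566 + 104839 = 324405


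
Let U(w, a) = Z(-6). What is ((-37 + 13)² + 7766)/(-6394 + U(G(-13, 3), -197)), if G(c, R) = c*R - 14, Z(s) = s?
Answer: -4171/3200 ≈ -1.3034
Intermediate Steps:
G(c, R) = -14 + R*c (G(c, R) = R*c - 14 = -14 + R*c)
U(w, a) = -6
((-37 + 13)² + 7766)/(-6394 + U(G(-13, 3), -197)) = ((-37 + 13)² + 7766)/(-6394 - 6) = ((-24)² + 7766)/(-6400) = (576 + 7766)*(-1/6400) = 8342*(-1/6400) = -4171/3200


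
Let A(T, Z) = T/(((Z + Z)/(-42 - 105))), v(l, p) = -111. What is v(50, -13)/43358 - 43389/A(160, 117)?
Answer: 5240622507/12140240 ≈ 431.67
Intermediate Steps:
A(T, Z) = -147*T/(2*Z) (A(T, Z) = T/(((2*Z)/(-147))) = T/(((2*Z)*(-1/147))) = T/((-2*Z/147)) = T*(-147/(2*Z)) = -147*T/(2*Z))
v(50, -13)/43358 - 43389/A(160, 117) = -111/43358 - 43389/((-147/2*160/117)) = -111*1/43358 - 43389/((-147/2*160*1/117)) = -111/43358 - 43389/(-3920/39) = -111/43358 - 43389*(-39/3920) = -111/43358 + 1692171/3920 = 5240622507/12140240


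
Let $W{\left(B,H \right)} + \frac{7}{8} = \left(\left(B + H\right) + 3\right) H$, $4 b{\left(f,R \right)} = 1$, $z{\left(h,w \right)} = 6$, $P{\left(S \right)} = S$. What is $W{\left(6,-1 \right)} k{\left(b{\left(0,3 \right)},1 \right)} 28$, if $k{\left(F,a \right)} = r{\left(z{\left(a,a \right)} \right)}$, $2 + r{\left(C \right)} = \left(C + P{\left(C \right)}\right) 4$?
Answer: $-11431$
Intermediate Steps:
$b{\left(f,R \right)} = \frac{1}{4}$ ($b{\left(f,R \right)} = \frac{1}{4} \cdot 1 = \frac{1}{4}$)
$r{\left(C \right)} = -2 + 8 C$ ($r{\left(C \right)} = -2 + \left(C + C\right) 4 = -2 + 2 C 4 = -2 + 8 C$)
$k{\left(F,a \right)} = 46$ ($k{\left(F,a \right)} = -2 + 8 \cdot 6 = -2 + 48 = 46$)
$W{\left(B,H \right)} = - \frac{7}{8} + H \left(3 + B + H\right)$ ($W{\left(B,H \right)} = - \frac{7}{8} + \left(\left(B + H\right) + 3\right) H = - \frac{7}{8} + \left(3 + B + H\right) H = - \frac{7}{8} + H \left(3 + B + H\right)$)
$W{\left(6,-1 \right)} k{\left(b{\left(0,3 \right)},1 \right)} 28 = \left(- \frac{7}{8} + \left(-1\right)^{2} + 3 \left(-1\right) + 6 \left(-1\right)\right) 46 \cdot 28 = \left(- \frac{7}{8} + 1 - 3 - 6\right) 46 \cdot 28 = \left(- \frac{71}{8}\right) 46 \cdot 28 = \left(- \frac{1633}{4}\right) 28 = -11431$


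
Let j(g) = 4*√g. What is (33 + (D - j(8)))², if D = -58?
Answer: 753 + 400*√2 ≈ 1318.7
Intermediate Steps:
(33 + (D - j(8)))² = (33 + (-58 - 4*√8))² = (33 + (-58 - 4*2*√2))² = (33 + (-58 - 8*√2))² = (-25 - 8*√2)²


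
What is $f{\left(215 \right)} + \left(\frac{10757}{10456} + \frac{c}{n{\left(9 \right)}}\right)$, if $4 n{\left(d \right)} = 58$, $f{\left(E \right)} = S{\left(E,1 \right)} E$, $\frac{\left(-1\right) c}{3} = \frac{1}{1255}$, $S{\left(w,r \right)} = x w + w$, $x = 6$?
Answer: $\frac{123135602217279}{380546120} \approx 3.2358 \cdot 10^{5}$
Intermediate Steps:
$S{\left(w,r \right)} = 7 w$ ($S{\left(w,r \right)} = 6 w + w = 7 w$)
$c = - \frac{3}{1255} \approx -0.0023904$
$f{\left(E \right)} = 7 E^{2}$ ($f{\left(E \right)} = 7 E E = 7 E^{2}$)
$n{\left(d \right)} = \frac{29}{2}$ ($n{\left(d \right)} = \frac{1}{4} \cdot 58 = \frac{29}{2}$)
$f{\left(215 \right)} + \left(\frac{10757}{10456} + \frac{c}{n{\left(9 \right)}}\right) = 7 \cdot 215^{2} + \left(\frac{10757}{10456} - \frac{3}{1255 \cdot \frac{29}{2}}\right) = 7 \cdot 46225 + \left(10757 \cdot \frac{1}{10456} - \frac{6}{36395}\right) = 323575 + \left(\frac{10757}{10456} - \frac{6}{36395}\right) = 323575 + \frac{391438279}{380546120} = \frac{123135602217279}{380546120}$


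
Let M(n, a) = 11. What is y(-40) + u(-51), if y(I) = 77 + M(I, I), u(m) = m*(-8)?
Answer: 496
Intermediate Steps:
u(m) = -8*m
y(I) = 88 (y(I) = 77 + 11 = 88)
y(-40) + u(-51) = 88 - 8*(-51) = 88 + 408 = 496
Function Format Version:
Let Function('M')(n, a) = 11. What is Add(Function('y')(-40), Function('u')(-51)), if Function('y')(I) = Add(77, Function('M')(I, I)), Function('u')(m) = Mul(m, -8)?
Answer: 496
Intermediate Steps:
Function('u')(m) = Mul(-8, m)
Function('y')(I) = 88 (Function('y')(I) = Add(77, 11) = 88)
Add(Function('y')(-40), Function('u')(-51)) = Add(88, Mul(-8, -51)) = Add(88, 408) = 496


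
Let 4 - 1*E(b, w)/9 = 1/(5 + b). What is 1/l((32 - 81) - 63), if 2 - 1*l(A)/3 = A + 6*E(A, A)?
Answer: -107/32904 ≈ -0.0032519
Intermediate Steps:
E(b, w) = 36 - 9/(5 + b)
l(A) = 6 - 3*A - 162*(19 + 4*A)/(5 + A) (l(A) = 6 - 3*(A + 6*(9*(19 + 4*A)/(5 + A))) = 6 - 3*(A + 54*(19 + 4*A)/(5 + A)) = 6 + (-3*A - 162*(19 + 4*A)/(5 + A)) = 6 - 3*A - 162*(19 + 4*A)/(5 + A))
1/l((32 - 81) - 63) = 1/(3*(-1016 - ((32 - 81) - 63)**2 - 219*((32 - 81) - 63))/(5 + ((32 - 81) - 63))) = 1/(3*(-1016 - (-49 - 63)**2 - 219*(-49 - 63))/(5 + (-49 - 63))) = 1/(3*(-1016 - 1*(-112)**2 - 219*(-112))/(5 - 112)) = 1/(3*(-1016 - 1*12544 + 24528)/(-107)) = 1/(3*(-1/107)*(-1016 - 12544 + 24528)) = 1/(3*(-1/107)*10968) = 1/(-32904/107) = -107/32904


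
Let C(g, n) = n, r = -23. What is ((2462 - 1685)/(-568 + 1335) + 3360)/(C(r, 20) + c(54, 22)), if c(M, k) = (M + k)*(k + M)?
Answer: 40919/70564 ≈ 0.57988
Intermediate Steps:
c(M, k) = (M + k)**2 (c(M, k) = (M + k)*(M + k) = (M + k)**2)
((2462 - 1685)/(-568 + 1335) + 3360)/(C(r, 20) + c(54, 22)) = ((2462 - 1685)/(-568 + 1335) + 3360)/(20 + (54 + 22)**2) = (777/767 + 3360)/(20 + 76**2) = (777*(1/767) + 3360)/(20 + 5776) = (777/767 + 3360)/5796 = (2577897/767)*(1/5796) = 40919/70564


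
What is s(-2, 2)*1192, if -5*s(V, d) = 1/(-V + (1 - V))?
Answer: -1192/25 ≈ -47.680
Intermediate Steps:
s(V, d) = -1/(5*(1 - 2*V)) (s(V, d) = -1/(5*(-V + (1 - V))) = -1/(5*(1 - 2*V)))
s(-2, 2)*1192 = (1/(5*(-1 + 2*(-2))))*1192 = (1/(5*(-1 - 4)))*1192 = ((⅕)/(-5))*1192 = ((⅕)*(-⅕))*1192 = -1/25*1192 = -1192/25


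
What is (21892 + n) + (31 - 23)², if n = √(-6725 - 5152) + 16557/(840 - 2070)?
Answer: 8996441/410 + I*√11877 ≈ 21943.0 + 108.98*I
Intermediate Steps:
n = -5519/410 + I*√11877 (n = √(-11877) + 16557/(-1230) = I*√11877 + 16557*(-1/1230) = I*√11877 - 5519/410 = -5519/410 + I*√11877 ≈ -13.461 + 108.98*I)
(21892 + n) + (31 - 23)² = (21892 + (-5519/410 + I*√11877)) + (31 - 23)² = (8970201/410 + I*√11877) + 8² = (8970201/410 + I*√11877) + 64 = 8996441/410 + I*√11877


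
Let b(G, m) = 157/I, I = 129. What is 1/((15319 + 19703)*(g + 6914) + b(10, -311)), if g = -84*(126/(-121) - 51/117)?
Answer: 15609/3847429087657 ≈ 4.0570e-9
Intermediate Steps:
b(G, m) = 157/129
g = 195188/1573 (g = -84*(126*(-1/121) - 51*1/117) = -84*(-126/121 - 17/39) = -84*(-6971/4719) = 195188/1573 ≈ 124.09)
1/((15319 + 19703)*(g + 6914) + b(10, -311)) = 1/((15319 + 19703)*(195188/1573 + 6914) + 157/129) = 1/(35022*(11070910/1573) + 157/129) = 1/(29825031540/121 + 157/129) = 1/(3847429087657/15609) = 15609/3847429087657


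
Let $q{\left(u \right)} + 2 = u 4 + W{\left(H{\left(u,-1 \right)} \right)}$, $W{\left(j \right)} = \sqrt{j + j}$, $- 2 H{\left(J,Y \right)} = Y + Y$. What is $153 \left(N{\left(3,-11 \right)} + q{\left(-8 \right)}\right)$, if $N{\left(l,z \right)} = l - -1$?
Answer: $-4590 + 153 \sqrt{2} \approx -4373.6$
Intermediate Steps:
$H{\left(J,Y \right)} = - Y$ ($H{\left(J,Y \right)} = - \frac{Y + Y}{2} = - \frac{2 Y}{2} = - Y$)
$N{\left(l,z \right)} = 1 + l$ ($N{\left(l,z \right)} = l + 1 = 1 + l$)
$W{\left(j \right)} = \sqrt{2} \sqrt{j}$ ($W{\left(j \right)} = \sqrt{2 j} = \sqrt{2} \sqrt{j}$)
$q{\left(u \right)} = -2 + \sqrt{2} + 4 u$ ($q{\left(u \right)} = -2 + \left(u 4 + \sqrt{2} \sqrt{\left(-1\right) \left(-1\right)}\right) = -2 + \left(4 u + \sqrt{2} \sqrt{1}\right) = -2 + \left(4 u + \sqrt{2} \cdot 1\right) = -2 + \left(4 u + \sqrt{2}\right) = -2 + \left(\sqrt{2} + 4 u\right) = -2 + \sqrt{2} + 4 u$)
$153 \left(N{\left(3,-11 \right)} + q{\left(-8 \right)}\right) = 153 \left(\left(1 + 3\right) + \left(-2 + \sqrt{2} + 4 \left(-8\right)\right)\right) = 153 \left(4 - \left(34 - \sqrt{2}\right)\right) = 153 \left(-30 + \sqrt{2}\right) = -4590 + 153 \sqrt{2}$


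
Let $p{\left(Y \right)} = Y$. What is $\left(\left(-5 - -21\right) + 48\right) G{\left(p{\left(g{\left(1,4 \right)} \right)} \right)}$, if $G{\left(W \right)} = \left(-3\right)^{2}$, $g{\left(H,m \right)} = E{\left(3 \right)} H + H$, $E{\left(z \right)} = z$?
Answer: $576$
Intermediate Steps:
$g{\left(H,m \right)} = 4 H$ ($g{\left(H,m \right)} = 3 H + H = 4 H$)
$G{\left(W \right)} = 9$
$\left(\left(-5 - -21\right) + 48\right) G{\left(p{\left(g{\left(1,4 \right)} \right)} \right)} = \left(\left(-5 - -21\right) + 48\right) 9 = \left(\left(-5 + 21\right) + 48\right) 9 = \left(16 + 48\right) 9 = 64 \cdot 9 = 576$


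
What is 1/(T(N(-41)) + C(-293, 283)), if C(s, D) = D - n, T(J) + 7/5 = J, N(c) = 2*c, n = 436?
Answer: -5/1182 ≈ -0.0042301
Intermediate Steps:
T(J) = -7/5 + J
C(s, D) = -436 + D (C(s, D) = D - 1*436 = D - 436 = -436 + D)
1/(T(N(-41)) + C(-293, 283)) = 1/((-7/5 + 2*(-41)) + (-436 + 283)) = 1/((-7/5 - 82) - 153) = 1/(-417/5 - 153) = 1/(-1182/5) = -5/1182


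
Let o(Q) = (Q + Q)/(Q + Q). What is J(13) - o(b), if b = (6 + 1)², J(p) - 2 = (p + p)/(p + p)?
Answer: 2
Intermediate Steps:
J(p) = 3 (J(p) = 2 + (p + p)/(p + p) = 2 + (2*p)/((2*p)) = 2 + (2*p)*(1/(2*p)) = 2 + 1 = 3)
b = 49 (b = 7² = 49)
o(Q) = 1 (o(Q) = (2*Q)/((2*Q)) = (2*Q)*(1/(2*Q)) = 1)
J(13) - o(b) = 3 - 1*1 = 3 - 1 = 2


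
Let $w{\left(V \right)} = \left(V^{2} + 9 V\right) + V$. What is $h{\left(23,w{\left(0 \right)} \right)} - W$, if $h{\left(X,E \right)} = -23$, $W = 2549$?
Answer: $-2572$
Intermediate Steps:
$w{\left(V \right)} = V^{2} + 10 V$
$h{\left(23,w{\left(0 \right)} \right)} - W = -23 - 2549 = -2572$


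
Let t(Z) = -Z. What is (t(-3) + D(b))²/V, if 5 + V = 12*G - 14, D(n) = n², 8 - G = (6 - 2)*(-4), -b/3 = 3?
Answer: 7056/269 ≈ 26.230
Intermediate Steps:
b = -9 (b = -3*3 = -9)
G = 24 (G = 8 - (6 - 2)*(-4) = 8 - 4*(-4) = 8 - 1*(-16) = 8 + 16 = 24)
V = 269 (V = -5 + (12*24 - 14) = -5 + (288 - 14) = -5 + 274 = 269)
(t(-3) + D(b))²/V = (-1*(-3) + (-9)²)²/269 = (3 + 81)²*(1/269) = 84²*(1/269) = 7056*(1/269) = 7056/269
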